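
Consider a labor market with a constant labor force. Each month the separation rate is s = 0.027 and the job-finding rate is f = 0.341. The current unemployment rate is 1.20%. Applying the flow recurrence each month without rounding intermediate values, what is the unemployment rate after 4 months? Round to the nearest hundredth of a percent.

Unemployment rate after four months ≈ 6.36%.

With a fixed labor force, u_{t+1} = u_t + s·(1−u_t) − f·u_t = u_t·(1−s−f) + s.
Here 1−s−f = 0.632 and s = 0.027.
u_1 = 0.012000 × 0.632 + 0.027 = 0.034584.
u_2 = 0.034584 × 0.632 + 0.027 = 0.048857.
u_3 = 0.048857 × 0.632 + 0.027 = 0.057878.
u_4 = 0.057878 × 0.632 + 0.027 = 0.063579.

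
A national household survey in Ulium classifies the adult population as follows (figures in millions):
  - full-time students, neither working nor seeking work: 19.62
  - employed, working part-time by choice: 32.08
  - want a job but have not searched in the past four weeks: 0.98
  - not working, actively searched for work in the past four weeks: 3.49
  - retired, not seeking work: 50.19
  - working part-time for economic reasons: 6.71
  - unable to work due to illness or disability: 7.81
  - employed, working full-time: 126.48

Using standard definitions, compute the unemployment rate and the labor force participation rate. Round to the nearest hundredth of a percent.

Employed = 32.08 + 6.71 + 126.48 = 165.27 million (anyone who worked, including part-time for economic reasons, counts as employed).
Unemployed = 3.49 million.
Labor force = 165.27 + 3.49 = 168.76 million.
Not in labor force = 19.62 + 0.98 + 50.19 + 7.81 = 78.60 million (those not working and not actively searching are outside the labor force — including those who want a job but have given up searching).
Civilian working-age population = 168.76 + 78.60 = 247.36 million.
Unemployment rate = 3.49 / 168.76 = 2.07%.
Labor force participation rate = 168.76 / 247.36 = 68.22%.

Unemployment rate ≈ 2.07%; labor force participation rate ≈ 68.22%.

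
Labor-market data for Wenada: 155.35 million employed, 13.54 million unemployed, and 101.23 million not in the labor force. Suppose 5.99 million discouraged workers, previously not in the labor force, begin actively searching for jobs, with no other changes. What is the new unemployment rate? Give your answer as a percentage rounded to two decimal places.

Initially, labor force = 155.35 + 13.54 = 168.89 million, so u = 13.54/168.89 = 8.02%.
After the change, unemployed and labor force both rise by 5.99 → E = 155.35, U = 19.53, labor force = 174.88 million.
New unemployment rate = 19.53 / 174.88 = 11.17%.

New unemployment rate ≈ 11.17%.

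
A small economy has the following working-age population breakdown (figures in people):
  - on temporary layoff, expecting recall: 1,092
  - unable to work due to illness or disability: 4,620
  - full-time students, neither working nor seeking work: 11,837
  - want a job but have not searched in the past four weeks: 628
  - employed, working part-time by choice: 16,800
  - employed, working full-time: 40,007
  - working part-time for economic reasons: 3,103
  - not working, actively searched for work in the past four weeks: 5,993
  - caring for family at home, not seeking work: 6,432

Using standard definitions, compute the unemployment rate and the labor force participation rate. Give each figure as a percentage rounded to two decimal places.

Employed = 16,800 + 40,007 + 3,103 = 59,910 (anyone who worked, including part-time for economic reasons, counts as employed).
Unemployed = 1,092 + 5,993 = 7,085 (jobless and actively searching, or on temporary layoff).
Labor force = 59,910 + 7,085 = 66,995.
Not in labor force = 4,620 + 11,837 + 628 + 6,432 = 23,517 (those not working and not actively searching are outside the labor force — including those who want a job but have given up searching).
Civilian working-age population = 66,995 + 23,517 = 90,512.
Unemployment rate = 7,085 / 66,995 = 10.58%.
Labor force participation rate = 66,995 / 90,512 = 74.02%.

Unemployment rate ≈ 10.58%; labor force participation rate ≈ 74.02%.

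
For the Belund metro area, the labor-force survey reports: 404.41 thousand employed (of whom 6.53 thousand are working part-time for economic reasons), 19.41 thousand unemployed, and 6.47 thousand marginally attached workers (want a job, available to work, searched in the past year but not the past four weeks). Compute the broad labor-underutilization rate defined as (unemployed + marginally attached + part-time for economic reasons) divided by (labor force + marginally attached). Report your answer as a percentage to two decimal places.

Broad underutilization rate ≈ 7.53%.

Labor force = 404.41 + 19.41 = 423.82 thousand.
Numerator = 19.41 + 6.47 + 6.53 = 32.41 thousand.
Denominator = 423.82 + 6.47 = 430.29 thousand.
Broad rate = 32.41 / 430.29 = 7.53%.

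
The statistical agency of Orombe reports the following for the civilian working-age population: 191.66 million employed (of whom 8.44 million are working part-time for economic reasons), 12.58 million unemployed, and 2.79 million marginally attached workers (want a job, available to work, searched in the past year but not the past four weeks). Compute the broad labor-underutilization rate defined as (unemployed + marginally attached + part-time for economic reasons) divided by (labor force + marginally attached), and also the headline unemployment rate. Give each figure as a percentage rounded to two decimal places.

Broad underutilization rate ≈ 11.50%; headline unemployment rate ≈ 6.16%.

Labor force = 191.66 + 12.58 = 204.24 million.
Numerator = 12.58 + 2.79 + 8.44 = 23.81 million.
Denominator = 204.24 + 2.79 = 207.03 million.
Broad rate = 23.81 / 207.03 = 11.50%.
Headline unemployment rate = 12.58 / 204.24 = 6.16%.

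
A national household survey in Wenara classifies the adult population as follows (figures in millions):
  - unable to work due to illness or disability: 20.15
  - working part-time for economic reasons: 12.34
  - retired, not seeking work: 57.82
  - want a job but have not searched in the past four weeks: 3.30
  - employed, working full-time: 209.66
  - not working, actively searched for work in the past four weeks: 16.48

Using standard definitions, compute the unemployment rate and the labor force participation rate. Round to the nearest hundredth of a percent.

Employed = 12.34 + 209.66 = 222.00 million (anyone who worked, including part-time for economic reasons, counts as employed).
Unemployed = 16.48 million.
Labor force = 222.00 + 16.48 = 238.48 million.
Not in labor force = 20.15 + 57.82 + 3.30 = 81.27 million (those not working and not actively searching are outside the labor force — including those who want a job but have given up searching).
Civilian working-age population = 238.48 + 81.27 = 319.75 million.
Unemployment rate = 16.48 / 238.48 = 6.91%.
Labor force participation rate = 238.48 / 319.75 = 74.58%.

Unemployment rate ≈ 6.91%; labor force participation rate ≈ 74.58%.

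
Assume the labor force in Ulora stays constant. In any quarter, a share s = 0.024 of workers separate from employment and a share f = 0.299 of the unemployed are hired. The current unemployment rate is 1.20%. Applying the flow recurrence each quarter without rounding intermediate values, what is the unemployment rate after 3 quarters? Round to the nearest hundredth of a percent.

With a fixed labor force, u_{t+1} = u_t + s·(1−u_t) − f·u_t = u_t·(1−s−f) + s.
Here 1−s−f = 0.677 and s = 0.024.
u_1 = 0.012000 × 0.677 + 0.024 = 0.032124.
u_2 = 0.032124 × 0.677 + 0.024 = 0.045748.
u_3 = 0.045748 × 0.677 + 0.024 = 0.054971.

Unemployment rate after three quarters ≈ 5.50%.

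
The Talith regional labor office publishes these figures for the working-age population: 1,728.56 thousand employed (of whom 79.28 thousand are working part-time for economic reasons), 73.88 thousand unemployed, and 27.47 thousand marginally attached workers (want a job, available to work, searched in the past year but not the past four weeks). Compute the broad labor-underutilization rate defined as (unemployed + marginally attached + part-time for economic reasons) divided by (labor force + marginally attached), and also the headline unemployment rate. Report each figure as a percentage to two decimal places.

Broad underutilization rate ≈ 9.87%; headline unemployment rate ≈ 4.10%.

Labor force = 1,728.56 + 73.88 = 1,802.44 thousand.
Numerator = 73.88 + 27.47 + 79.28 = 180.63 thousand.
Denominator = 1,802.44 + 27.47 = 1,829.91 thousand.
Broad rate = 180.63 / 1,829.91 = 9.87%.
Headline unemployment rate = 73.88 / 1,802.44 = 4.10%.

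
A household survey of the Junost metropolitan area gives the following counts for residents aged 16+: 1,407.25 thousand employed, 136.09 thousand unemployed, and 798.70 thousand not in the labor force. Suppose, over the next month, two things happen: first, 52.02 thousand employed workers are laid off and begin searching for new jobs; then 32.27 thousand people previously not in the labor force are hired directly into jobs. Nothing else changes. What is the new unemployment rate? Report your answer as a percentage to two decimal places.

Initially, labor force = 1,407.25 + 136.09 = 1,543.34 thousand, so u = 136.09/1,543.34 = 8.82%.
After the first change, employed falls and unemployed rises by 52.02; labor force unchanged → E = 1,355.23, U = 188.11, labor force = 1,543.34 thousand.
After the second change, employed and labor force both rise by 32.27; unemployed unchanged → E = 1,387.50, U = 188.11, labor force = 1,575.61 thousand.
New unemployment rate = 188.11 / 1,575.61 = 11.94%.

New unemployment rate ≈ 11.94%.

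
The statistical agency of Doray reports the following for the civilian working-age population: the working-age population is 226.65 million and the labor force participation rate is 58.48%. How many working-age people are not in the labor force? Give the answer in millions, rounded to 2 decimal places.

About 94.11 million are not in the labor force.

Share not in the labor force = 1 − 0.5848 = 0.4152.
Not in labor force = 0.4152 × 226.65 ≈ 94.11 million.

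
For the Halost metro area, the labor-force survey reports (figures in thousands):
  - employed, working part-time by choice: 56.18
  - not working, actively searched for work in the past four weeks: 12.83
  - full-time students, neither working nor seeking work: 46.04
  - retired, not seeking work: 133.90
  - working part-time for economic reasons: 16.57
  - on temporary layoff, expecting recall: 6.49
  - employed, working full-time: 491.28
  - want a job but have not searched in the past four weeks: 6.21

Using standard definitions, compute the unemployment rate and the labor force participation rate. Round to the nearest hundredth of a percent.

Employed = 56.18 + 16.57 + 491.28 = 564.03 thousand (anyone who worked, including part-time for economic reasons, counts as employed).
Unemployed = 12.83 + 6.49 = 19.32 thousand (jobless and actively searching, or on temporary layoff).
Labor force = 564.03 + 19.32 = 583.35 thousand.
Not in labor force = 46.04 + 133.90 + 6.21 = 186.15 thousand (those not working and not actively searching are outside the labor force — including those who want a job but have given up searching).
Civilian working-age population = 583.35 + 186.15 = 769.50 thousand.
Unemployment rate = 19.32 / 583.35 = 3.31%.
Labor force participation rate = 583.35 / 769.50 = 75.81%.

Unemployment rate ≈ 3.31%; labor force participation rate ≈ 75.81%.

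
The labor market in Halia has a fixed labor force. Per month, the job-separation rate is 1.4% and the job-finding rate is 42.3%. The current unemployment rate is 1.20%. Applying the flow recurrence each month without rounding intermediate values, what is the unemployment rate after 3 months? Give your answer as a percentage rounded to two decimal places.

Unemployment rate after three months ≈ 2.85%.

With a fixed labor force, u_{t+1} = u_t + s·(1−u_t) − f·u_t = u_t·(1−s−f) + s.
Here 1−s−f = 0.563 and s = 0.014.
u_1 = 0.012000 × 0.563 + 0.014 = 0.020756.
u_2 = 0.020756 × 0.563 + 0.014 = 0.025686.
u_3 = 0.025686 × 0.563 + 0.014 = 0.028461.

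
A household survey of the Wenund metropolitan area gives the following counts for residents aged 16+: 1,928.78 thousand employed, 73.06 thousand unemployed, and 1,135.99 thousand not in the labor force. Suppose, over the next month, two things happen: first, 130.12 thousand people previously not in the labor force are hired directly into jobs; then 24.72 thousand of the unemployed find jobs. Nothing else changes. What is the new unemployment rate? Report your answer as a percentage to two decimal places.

Initially, labor force = 1,928.78 + 73.06 = 2,001.84 thousand, so u = 73.06/2,001.84 = 3.65%.
After the first change, employed and labor force both rise by 130.12; unemployed unchanged → E = 2,058.90, U = 73.06, labor force = 2,131.96 thousand.
After the second change, unemployed falls and employed rises by 24.72; labor force unchanged → E = 2,083.62, U = 48.34, labor force = 2,131.96 thousand.
New unemployment rate = 48.34 / 2,131.96 = 2.27%.

New unemployment rate ≈ 2.27%.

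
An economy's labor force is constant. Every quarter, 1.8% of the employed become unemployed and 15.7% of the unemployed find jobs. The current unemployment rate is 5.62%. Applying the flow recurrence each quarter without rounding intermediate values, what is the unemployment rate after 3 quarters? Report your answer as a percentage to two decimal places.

With a fixed labor force, u_{t+1} = u_t + s·(1−u_t) − f·u_t = u_t·(1−s−f) + s.
Here 1−s−f = 0.825 and s = 0.018.
u_1 = 0.056200 × 0.825 + 0.018 = 0.064365.
u_2 = 0.064365 × 0.825 + 0.018 = 0.071101.
u_3 = 0.071101 × 0.825 + 0.018 = 0.076658.

Unemployment rate after three quarters ≈ 7.67%.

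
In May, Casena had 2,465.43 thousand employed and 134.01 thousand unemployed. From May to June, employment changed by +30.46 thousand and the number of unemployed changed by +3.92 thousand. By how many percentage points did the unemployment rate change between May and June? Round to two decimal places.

The unemployment rate changed by +0.08 percentage points.

May: labor force = 2,465.43 + 134.01 = 2,599.44; u = 134.01/2,599.44 = 5.16%.
June: labor force = 2,495.89 + 137.93 = 2,633.82; u = 137.93/2,633.82 = 5.24%.
Change = 5.24% − 5.16% = +0.08 pp.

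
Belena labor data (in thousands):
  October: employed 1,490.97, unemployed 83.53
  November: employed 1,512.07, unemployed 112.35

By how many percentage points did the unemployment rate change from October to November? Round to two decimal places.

The unemployment rate changed by +1.61 percentage points.

October: labor force = 1,490.97 + 83.53 = 1,574.50; u = 83.53/1,574.50 = 5.31%.
November: labor force = 1,512.07 + 112.35 = 1,624.42; u = 112.35/1,624.42 = 6.92%.
Change = 6.92% − 5.31% = +1.61 pp.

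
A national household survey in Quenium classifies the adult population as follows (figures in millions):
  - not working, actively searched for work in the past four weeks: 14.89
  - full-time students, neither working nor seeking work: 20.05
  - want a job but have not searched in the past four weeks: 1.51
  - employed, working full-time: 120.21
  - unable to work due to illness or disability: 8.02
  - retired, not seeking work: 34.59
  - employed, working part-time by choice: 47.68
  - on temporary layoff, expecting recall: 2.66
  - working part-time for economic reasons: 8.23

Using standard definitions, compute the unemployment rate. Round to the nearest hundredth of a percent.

Unemployment rate ≈ 9.06%.

Employed = 120.21 + 47.68 + 8.23 = 176.12 million (anyone who worked, including part-time for economic reasons, counts as employed).
Unemployed = 14.89 + 2.66 = 17.55 million (jobless and actively searching, or on temporary layoff).
Labor force = 176.12 + 17.55 = 193.67 million.
Unemployment rate = 17.55 / 193.67 = 9.06%.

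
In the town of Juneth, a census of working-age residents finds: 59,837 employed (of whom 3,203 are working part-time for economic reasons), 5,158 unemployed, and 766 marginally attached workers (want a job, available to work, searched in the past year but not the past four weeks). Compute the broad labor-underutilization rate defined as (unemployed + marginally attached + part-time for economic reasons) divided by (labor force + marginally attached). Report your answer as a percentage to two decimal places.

Broad underutilization rate ≈ 13.88%.

Labor force = 59,837 + 5,158 = 64,995.
Numerator = 5,158 + 766 + 3,203 = 9,127.
Denominator = 64,995 + 766 = 65,761.
Broad rate = 9,127 / 65,761 = 13.88%.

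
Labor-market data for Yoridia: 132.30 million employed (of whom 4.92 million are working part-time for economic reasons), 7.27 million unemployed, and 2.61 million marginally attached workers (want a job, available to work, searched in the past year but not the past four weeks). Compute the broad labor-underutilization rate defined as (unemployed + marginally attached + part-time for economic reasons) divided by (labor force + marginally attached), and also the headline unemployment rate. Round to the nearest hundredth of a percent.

Labor force = 132.30 + 7.27 = 139.57 million.
Numerator = 7.27 + 2.61 + 4.92 = 14.80 million.
Denominator = 139.57 + 2.61 = 142.18 million.
Broad rate = 14.80 / 142.18 = 10.41%.
Headline unemployment rate = 7.27 / 139.57 = 5.21%.

Broad underutilization rate ≈ 10.41%; headline unemployment rate ≈ 5.21%.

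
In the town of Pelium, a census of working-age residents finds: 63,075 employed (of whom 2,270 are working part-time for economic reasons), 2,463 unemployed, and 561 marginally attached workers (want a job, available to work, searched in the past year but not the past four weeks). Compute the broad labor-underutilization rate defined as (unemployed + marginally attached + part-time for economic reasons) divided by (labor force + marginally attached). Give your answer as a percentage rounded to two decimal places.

Broad underutilization rate ≈ 8.01%.

Labor force = 63,075 + 2,463 = 65,538.
Numerator = 2,463 + 561 + 2,270 = 5,294.
Denominator = 65,538 + 561 = 66,099.
Broad rate = 5,294 / 66,099 = 8.01%.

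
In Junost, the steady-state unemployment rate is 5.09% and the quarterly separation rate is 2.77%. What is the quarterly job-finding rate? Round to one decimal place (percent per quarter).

From u* = s/(s+f): f = s·(1−u)/u.
f = 2.77 × (1 − 0.0509) / 0.0509 = 2.6290 / 0.0509 ≈ 51.7% per quarter.

Job-finding rate ≈ 51.7% per quarter.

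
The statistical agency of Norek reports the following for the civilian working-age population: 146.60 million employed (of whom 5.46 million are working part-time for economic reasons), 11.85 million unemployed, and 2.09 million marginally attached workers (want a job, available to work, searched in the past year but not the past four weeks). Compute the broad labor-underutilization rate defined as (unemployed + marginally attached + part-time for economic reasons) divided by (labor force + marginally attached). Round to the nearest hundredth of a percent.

Labor force = 146.60 + 11.85 = 158.45 million.
Numerator = 11.85 + 2.09 + 5.46 = 19.40 million.
Denominator = 158.45 + 2.09 = 160.54 million.
Broad rate = 19.40 / 160.54 = 12.08%.

Broad underutilization rate ≈ 12.08%.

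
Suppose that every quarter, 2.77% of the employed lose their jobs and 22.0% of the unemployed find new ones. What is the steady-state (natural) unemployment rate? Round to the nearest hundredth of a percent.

At steady state the flows balance: s·E = f·U, so U/(E+U) = s/(s+f).
u* = 2.77 / (2.77 + 22.0) = 2.77 / 24.77 = 11.18%.

Steady-state unemployment rate ≈ 11.18%.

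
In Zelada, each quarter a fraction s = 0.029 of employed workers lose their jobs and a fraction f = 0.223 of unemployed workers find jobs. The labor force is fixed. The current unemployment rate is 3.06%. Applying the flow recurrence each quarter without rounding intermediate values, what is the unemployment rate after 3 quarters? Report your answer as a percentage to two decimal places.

With a fixed labor force, u_{t+1} = u_t + s·(1−u_t) − f·u_t = u_t·(1−s−f) + s.
Here 1−s−f = 0.748 and s = 0.029.
u_1 = 0.030600 × 0.748 + 0.029 = 0.051889.
u_2 = 0.051889 × 0.748 + 0.029 = 0.067813.
u_3 = 0.067813 × 0.748 + 0.029 = 0.079724.

Unemployment rate after three quarters ≈ 7.97%.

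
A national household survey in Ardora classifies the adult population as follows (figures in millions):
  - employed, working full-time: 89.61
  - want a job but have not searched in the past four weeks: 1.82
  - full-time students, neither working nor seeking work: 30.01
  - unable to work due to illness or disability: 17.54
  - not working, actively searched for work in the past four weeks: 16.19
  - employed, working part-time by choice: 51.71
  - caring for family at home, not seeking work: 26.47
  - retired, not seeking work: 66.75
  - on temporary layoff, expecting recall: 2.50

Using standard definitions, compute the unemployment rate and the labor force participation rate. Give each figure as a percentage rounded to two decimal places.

Unemployment rate ≈ 11.68%; labor force participation rate ≈ 52.88%.

Employed = 89.61 + 51.71 = 141.32 million.
Unemployed = 16.19 + 2.50 = 18.69 million (jobless and actively searching, or on temporary layoff).
Labor force = 141.32 + 18.69 = 160.01 million.
Not in labor force = 1.82 + 30.01 + 17.54 + 26.47 + 66.75 = 142.59 million (those not working and not actively searching are outside the labor force — including those who want a job but have given up searching).
Civilian working-age population = 160.01 + 142.59 = 302.60 million.
Unemployment rate = 18.69 / 160.01 = 11.68%.
Labor force participation rate = 160.01 / 302.60 = 52.88%.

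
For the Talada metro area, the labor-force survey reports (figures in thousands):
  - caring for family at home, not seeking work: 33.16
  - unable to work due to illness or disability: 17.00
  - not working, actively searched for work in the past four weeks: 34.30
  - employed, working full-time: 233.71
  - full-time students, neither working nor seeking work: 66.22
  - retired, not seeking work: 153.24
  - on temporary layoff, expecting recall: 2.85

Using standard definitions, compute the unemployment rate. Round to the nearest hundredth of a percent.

Employed = 233.71 thousand.
Unemployed = 34.30 + 2.85 = 37.15 thousand (jobless and actively searching, or on temporary layoff).
Labor force = 233.71 + 37.15 = 270.86 thousand.
Unemployment rate = 37.15 / 270.86 = 13.72%.

Unemployment rate ≈ 13.72%.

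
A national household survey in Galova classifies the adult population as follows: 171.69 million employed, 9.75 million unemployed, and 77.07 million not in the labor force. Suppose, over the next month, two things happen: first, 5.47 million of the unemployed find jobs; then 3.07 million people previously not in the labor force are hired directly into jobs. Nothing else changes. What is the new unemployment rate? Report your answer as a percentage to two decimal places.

Initially, labor force = 171.69 + 9.75 = 181.44 million, so u = 9.75/181.44 = 5.37%.
After the first change, unemployed falls and employed rises by 5.47; labor force unchanged → E = 177.16, U = 4.28, labor force = 181.44 million.
After the second change, employed and labor force both rise by 3.07; unemployed unchanged → E = 180.23, U = 4.28, labor force = 184.51 million.
New unemployment rate = 4.28 / 184.51 = 2.32%.

New unemployment rate ≈ 2.32%.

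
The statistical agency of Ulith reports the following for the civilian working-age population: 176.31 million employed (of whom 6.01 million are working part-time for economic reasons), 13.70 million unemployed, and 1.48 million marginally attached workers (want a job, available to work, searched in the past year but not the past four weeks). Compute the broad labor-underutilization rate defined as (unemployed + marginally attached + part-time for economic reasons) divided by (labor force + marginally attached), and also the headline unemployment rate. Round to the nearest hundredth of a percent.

Labor force = 176.31 + 13.70 = 190.01 million.
Numerator = 13.70 + 1.48 + 6.01 = 21.19 million.
Denominator = 190.01 + 1.48 = 191.49 million.
Broad rate = 21.19 / 191.49 = 11.07%.
Headline unemployment rate = 13.70 / 190.01 = 7.21%.

Broad underutilization rate ≈ 11.07%; headline unemployment rate ≈ 7.21%.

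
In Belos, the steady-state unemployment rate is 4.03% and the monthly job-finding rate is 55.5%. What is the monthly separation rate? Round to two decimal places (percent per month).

Separation rate ≈ 2.33% per month.

From u* = s/(s+f): s = u·f/(1−u).
s = 0.0403 × 55.5 / (1 − 0.0403) = 2.2367 / 0.9597 ≈ 2.33% per month.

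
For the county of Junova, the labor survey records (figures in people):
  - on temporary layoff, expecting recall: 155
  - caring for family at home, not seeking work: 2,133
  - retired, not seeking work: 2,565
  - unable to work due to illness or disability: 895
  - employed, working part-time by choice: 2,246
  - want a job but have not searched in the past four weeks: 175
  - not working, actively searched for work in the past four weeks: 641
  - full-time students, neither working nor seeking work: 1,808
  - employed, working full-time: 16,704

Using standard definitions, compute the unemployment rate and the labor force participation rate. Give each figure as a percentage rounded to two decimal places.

Unemployment rate ≈ 4.03%; labor force participation rate ≈ 72.27%.

Employed = 2,246 + 16,704 = 18,950.
Unemployed = 155 + 641 = 796 (jobless and actively searching, or on temporary layoff).
Labor force = 18,950 + 796 = 19,746.
Not in labor force = 2,133 + 2,565 + 895 + 175 + 1,808 = 7,576 (those not working and not actively searching are outside the labor force — including those who want a job but have given up searching).
Civilian working-age population = 19,746 + 7,576 = 27,322.
Unemployment rate = 796 / 19,746 = 4.03%.
Labor force participation rate = 19,746 / 27,322 = 72.27%.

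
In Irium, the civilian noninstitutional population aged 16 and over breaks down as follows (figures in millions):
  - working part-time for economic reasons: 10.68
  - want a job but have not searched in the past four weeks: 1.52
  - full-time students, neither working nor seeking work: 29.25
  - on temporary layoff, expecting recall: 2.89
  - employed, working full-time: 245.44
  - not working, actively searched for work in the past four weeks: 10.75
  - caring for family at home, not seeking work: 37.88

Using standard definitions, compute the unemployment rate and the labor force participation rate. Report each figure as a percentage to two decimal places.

Unemployment rate ≈ 5.06%; labor force participation rate ≈ 79.71%.

Employed = 10.68 + 245.44 = 256.12 million (anyone who worked, including part-time for economic reasons, counts as employed).
Unemployed = 2.89 + 10.75 = 13.64 million (jobless and actively searching, or on temporary layoff).
Labor force = 256.12 + 13.64 = 269.76 million.
Not in labor force = 1.52 + 29.25 + 37.88 = 68.65 million (those not working and not actively searching are outside the labor force — including those who want a job but have given up searching).
Civilian working-age population = 269.76 + 68.65 = 338.41 million.
Unemployment rate = 13.64 / 269.76 = 5.06%.
Labor force participation rate = 269.76 / 338.41 = 79.71%.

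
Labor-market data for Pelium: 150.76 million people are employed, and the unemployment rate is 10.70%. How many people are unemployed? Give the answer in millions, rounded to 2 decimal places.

Let U be the number unemployed. The labor force is E + U, and U/(E+U) = 0.1070.
So U = 0.1070 × 150.76 / (1 − 0.1070) = 16.1313 / 0.8930 ≈ 18.06 million.

About 18.06 million are unemployed.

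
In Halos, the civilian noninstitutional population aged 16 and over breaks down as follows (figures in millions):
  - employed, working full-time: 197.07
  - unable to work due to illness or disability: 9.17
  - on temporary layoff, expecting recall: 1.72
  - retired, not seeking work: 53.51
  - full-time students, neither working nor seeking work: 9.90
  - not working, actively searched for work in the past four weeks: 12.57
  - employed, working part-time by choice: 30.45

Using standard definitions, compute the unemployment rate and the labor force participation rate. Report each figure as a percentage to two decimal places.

Employed = 197.07 + 30.45 = 227.52 million.
Unemployed = 1.72 + 12.57 = 14.29 million (jobless and actively searching, or on temporary layoff).
Labor force = 227.52 + 14.29 = 241.81 million.
Not in labor force = 9.17 + 53.51 + 9.90 = 72.58 million (those not working and not actively searching are outside the labor force).
Civilian working-age population = 241.81 + 72.58 = 314.39 million.
Unemployment rate = 14.29 / 241.81 = 5.91%.
Labor force participation rate = 241.81 / 314.39 = 76.91%.

Unemployment rate ≈ 5.91%; labor force participation rate ≈ 76.91%.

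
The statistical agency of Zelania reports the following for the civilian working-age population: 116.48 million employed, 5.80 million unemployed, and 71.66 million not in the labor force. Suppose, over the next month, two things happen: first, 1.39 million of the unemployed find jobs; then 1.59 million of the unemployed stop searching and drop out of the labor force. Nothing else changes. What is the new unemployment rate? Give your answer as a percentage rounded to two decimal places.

Initially, labor force = 116.48 + 5.80 = 122.28 million, so u = 5.80/122.28 = 4.74%.
After the first change, unemployed falls and employed rises by 1.39; labor force unchanged → E = 117.87, U = 4.41, labor force = 122.28 million.
After the second change, unemployed and labor force both fall by 1.59 → E = 117.87, U = 2.82, labor force = 120.69 million.
New unemployment rate = 2.82 / 120.69 = 2.34%.

New unemployment rate ≈ 2.34%.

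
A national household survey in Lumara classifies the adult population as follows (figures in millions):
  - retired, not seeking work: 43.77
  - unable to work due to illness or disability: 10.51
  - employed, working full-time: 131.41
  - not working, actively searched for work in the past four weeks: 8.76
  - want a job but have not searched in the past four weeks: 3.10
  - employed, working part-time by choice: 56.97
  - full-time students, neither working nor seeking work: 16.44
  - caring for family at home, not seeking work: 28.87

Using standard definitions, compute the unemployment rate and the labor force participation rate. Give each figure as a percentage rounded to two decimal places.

Employed = 131.41 + 56.97 = 188.38 million.
Unemployed = 8.76 million.
Labor force = 188.38 + 8.76 = 197.14 million.
Not in labor force = 43.77 + 10.51 + 3.10 + 16.44 + 28.87 = 102.69 million (those not working and not actively searching are outside the labor force — including those who want a job but have given up searching).
Civilian working-age population = 197.14 + 102.69 = 299.83 million.
Unemployment rate = 8.76 / 197.14 = 4.44%.
Labor force participation rate = 197.14 / 299.83 = 65.75%.

Unemployment rate ≈ 4.44%; labor force participation rate ≈ 65.75%.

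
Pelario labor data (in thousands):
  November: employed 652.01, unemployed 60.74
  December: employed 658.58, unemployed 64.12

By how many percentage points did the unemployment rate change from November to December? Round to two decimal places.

November: labor force = 652.01 + 60.74 = 712.75; u = 60.74/712.75 = 8.52%.
December: labor force = 658.58 + 64.12 = 722.70; u = 64.12/722.70 = 8.87%.
Change = 8.87% − 8.52% = +0.35 pp.

The unemployment rate changed by +0.35 percentage points.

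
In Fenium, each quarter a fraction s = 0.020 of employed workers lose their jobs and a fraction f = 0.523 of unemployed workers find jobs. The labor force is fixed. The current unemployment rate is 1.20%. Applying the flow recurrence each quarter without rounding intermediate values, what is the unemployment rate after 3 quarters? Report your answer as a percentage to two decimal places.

Unemployment rate after three quarters ≈ 3.45%.

With a fixed labor force, u_{t+1} = u_t + s·(1−u_t) − f·u_t = u_t·(1−s−f) + s.
Here 1−s−f = 0.457 and s = 0.020.
u_1 = 0.012000 × 0.457 + 0.020 = 0.025484.
u_2 = 0.025484 × 0.457 + 0.020 = 0.031646.
u_3 = 0.031646 × 0.457 + 0.020 = 0.034462.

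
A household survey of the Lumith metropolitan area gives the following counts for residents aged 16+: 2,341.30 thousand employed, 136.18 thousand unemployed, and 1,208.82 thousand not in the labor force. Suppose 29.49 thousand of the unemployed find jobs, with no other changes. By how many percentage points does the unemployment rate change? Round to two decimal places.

Initially, labor force = 2,341.30 + 136.18 = 2,477.48 thousand, so u = 136.18/2,477.48 = 5.50%.
After the change, unemployed falls and employed rises by 29.49; labor force unchanged → E = 2,370.79, U = 106.69, labor force = 2,477.48 thousand.
New unemployment rate = 106.69 / 2,477.48 = 4.31%.
Change = 4.31% − 5.50% = −1.19 percentage points.

The unemployment rate changes by −1.19 percentage points.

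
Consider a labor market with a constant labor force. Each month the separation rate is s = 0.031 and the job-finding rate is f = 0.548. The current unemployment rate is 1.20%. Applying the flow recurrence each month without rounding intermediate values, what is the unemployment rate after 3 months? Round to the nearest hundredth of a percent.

Unemployment rate after three months ≈ 5.04%.

With a fixed labor force, u_{t+1} = u_t + s·(1−u_t) − f·u_t = u_t·(1−s−f) + s.
Here 1−s−f = 0.421 and s = 0.031.
u_1 = 0.012000 × 0.421 + 0.031 = 0.036052.
u_2 = 0.036052 × 0.421 + 0.031 = 0.046178.
u_3 = 0.046178 × 0.421 + 0.031 = 0.050441.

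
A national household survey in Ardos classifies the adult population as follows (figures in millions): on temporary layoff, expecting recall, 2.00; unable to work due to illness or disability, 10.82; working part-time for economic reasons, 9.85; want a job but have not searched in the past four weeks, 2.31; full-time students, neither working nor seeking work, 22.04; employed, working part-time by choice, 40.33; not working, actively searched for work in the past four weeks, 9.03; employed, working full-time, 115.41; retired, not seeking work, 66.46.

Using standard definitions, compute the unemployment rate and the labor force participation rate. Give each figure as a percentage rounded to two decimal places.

Unemployment rate ≈ 6.25%; labor force participation rate ≈ 63.48%.

Employed = 9.85 + 40.33 + 115.41 = 165.59 million (anyone who worked, including part-time for economic reasons, counts as employed).
Unemployed = 2.00 + 9.03 = 11.03 million (jobless and actively searching, or on temporary layoff).
Labor force = 165.59 + 11.03 = 176.62 million.
Not in labor force = 10.82 + 2.31 + 22.04 + 66.46 = 101.63 million (those not working and not actively searching are outside the labor force — including those who want a job but have given up searching).
Civilian working-age population = 176.62 + 101.63 = 278.25 million.
Unemployment rate = 11.03 / 176.62 = 6.25%.
Labor force participation rate = 176.62 / 278.25 = 63.48%.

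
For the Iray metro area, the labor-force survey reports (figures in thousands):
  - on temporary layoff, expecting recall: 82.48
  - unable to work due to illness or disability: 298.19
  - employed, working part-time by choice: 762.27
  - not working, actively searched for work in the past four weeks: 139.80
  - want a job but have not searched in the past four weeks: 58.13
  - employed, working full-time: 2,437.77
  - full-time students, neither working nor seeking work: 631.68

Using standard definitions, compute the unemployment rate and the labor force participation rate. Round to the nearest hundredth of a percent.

Employed = 762.27 + 2,437.77 = 3,200.04 thousand.
Unemployed = 82.48 + 139.80 = 222.28 thousand (jobless and actively searching, or on temporary layoff).
Labor force = 3,200.04 + 222.28 = 3,422.32 thousand.
Not in labor force = 298.19 + 58.13 + 631.68 = 988.00 thousand (those not working and not actively searching are outside the labor force — including those who want a job but have given up searching).
Civilian working-age population = 3,422.32 + 988.00 = 4,410.32 thousand.
Unemployment rate = 222.28 / 3,422.32 = 6.50%.
Labor force participation rate = 3,422.32 / 4,410.32 = 77.60%.

Unemployment rate ≈ 6.50%; labor force participation rate ≈ 77.60%.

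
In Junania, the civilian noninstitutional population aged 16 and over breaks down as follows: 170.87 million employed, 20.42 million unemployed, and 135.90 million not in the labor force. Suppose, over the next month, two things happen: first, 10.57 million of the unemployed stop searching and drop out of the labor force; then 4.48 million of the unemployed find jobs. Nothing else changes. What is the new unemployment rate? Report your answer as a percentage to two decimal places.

New unemployment rate ≈ 2.97%.

Initially, labor force = 170.87 + 20.42 = 191.29 million, so u = 20.42/191.29 = 10.67%.
After the first change, unemployed and labor force both fall by 10.57 → E = 170.87, U = 9.85, labor force = 180.72 million.
After the second change, unemployed falls and employed rises by 4.48; labor force unchanged → E = 175.35, U = 5.37, labor force = 180.72 million.
New unemployment rate = 5.37 / 180.72 = 2.97%.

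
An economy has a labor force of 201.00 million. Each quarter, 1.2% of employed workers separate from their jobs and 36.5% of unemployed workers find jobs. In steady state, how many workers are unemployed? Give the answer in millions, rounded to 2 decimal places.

Steady-state unemployment rate u* = s/(s+f) = 1.2/(1.2+36.5) = 0.031830.
Unemployed = u* × labor force = 0.031830 × 201.00 ≈ 6.40 million.

About 6.40 million are unemployed in steady state.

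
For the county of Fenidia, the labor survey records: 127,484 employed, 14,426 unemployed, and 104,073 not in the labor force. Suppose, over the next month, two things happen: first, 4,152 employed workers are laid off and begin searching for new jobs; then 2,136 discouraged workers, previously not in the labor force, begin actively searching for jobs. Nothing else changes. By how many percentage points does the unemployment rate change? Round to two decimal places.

Initially, labor force = 127,484 + 14,426 = 141,910, so u = 14,426/141,910 = 10.17%.
After the first change, employed falls and unemployed rises by 4,152; labor force unchanged → E = 123,332, U = 18,578, labor force = 141,910.
After the second change, unemployed and labor force both rise by 2,136 → E = 123,332, U = 20,714, labor force = 144,046.
New unemployment rate = 20,714 / 144,046 = 14.38%.
Change = 14.38% − 10.17% = +4.21 percentage points.

The unemployment rate changes by +4.21 percentage points.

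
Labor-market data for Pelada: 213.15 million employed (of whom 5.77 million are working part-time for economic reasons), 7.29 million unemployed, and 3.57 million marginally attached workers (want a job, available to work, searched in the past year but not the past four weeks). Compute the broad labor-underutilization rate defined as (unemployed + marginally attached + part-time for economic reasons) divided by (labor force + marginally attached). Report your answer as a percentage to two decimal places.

Labor force = 213.15 + 7.29 = 220.44 million.
Numerator = 7.29 + 3.57 + 5.77 = 16.63 million.
Denominator = 220.44 + 3.57 = 224.01 million.
Broad rate = 16.63 / 224.01 = 7.42%.

Broad underutilization rate ≈ 7.42%.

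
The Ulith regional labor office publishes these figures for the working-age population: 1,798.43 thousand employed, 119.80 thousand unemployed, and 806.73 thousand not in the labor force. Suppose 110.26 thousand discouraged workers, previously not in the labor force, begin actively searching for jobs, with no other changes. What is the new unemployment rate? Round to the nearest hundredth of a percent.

Initially, labor force = 1,798.43 + 119.80 = 1,918.23 thousand, so u = 119.80/1,918.23 = 6.25%.
After the change, unemployed and labor force both rise by 110.26 → E = 1,798.43, U = 230.06, labor force = 2,028.49 thousand.
New unemployment rate = 230.06 / 2,028.49 = 11.34%.

New unemployment rate ≈ 11.34%.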